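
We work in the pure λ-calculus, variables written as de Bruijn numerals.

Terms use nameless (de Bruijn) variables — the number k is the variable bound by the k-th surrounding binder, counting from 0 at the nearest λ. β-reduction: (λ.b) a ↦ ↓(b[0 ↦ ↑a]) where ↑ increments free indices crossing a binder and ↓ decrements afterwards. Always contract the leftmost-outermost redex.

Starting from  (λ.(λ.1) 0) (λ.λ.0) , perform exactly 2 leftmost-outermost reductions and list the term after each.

  start: (λ.(λ.1) 0) (λ.λ.0)
  →1  (λ.λ.λ.0) (λ.λ.0)
  →2  λ.λ.0

Answer: after 2 steps: λ.λ.0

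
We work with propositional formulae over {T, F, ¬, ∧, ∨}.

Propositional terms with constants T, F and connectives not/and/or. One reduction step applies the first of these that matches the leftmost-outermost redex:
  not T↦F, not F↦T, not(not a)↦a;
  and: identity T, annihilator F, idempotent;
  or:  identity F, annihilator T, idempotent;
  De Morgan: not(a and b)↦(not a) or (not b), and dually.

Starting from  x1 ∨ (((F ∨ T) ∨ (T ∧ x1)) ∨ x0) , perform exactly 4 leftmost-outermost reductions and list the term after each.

  start: x1 ∨ (((F ∨ T) ∨ (T ∧ x1)) ∨ x0)
  step 1: x1 ∨ ((T ∨ (T ∧ x1)) ∨ x0)
  step 2: x1 ∨ (T ∨ x0)
  step 3: x1 ∨ T
  step 4: T

Answer: after 4 steps: T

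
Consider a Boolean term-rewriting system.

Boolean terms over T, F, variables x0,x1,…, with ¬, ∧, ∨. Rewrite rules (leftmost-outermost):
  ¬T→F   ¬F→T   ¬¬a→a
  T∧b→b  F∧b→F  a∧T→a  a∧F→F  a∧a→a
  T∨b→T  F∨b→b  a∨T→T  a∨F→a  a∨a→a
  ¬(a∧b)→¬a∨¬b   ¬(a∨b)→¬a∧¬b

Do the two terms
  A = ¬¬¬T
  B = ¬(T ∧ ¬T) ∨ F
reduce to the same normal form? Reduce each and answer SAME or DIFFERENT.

Answer: DIFFERENT — A ⇓ F, B ⇓ T

Derivation:
Term A:
  start: ¬¬¬T
  step 1: ¬T
  step 2: F

Term B:
  start: ¬(T ∧ ¬T) ∨ F
  step 1: ¬(T ∧ ¬T)
  step 2: ¬T ∨ ¬¬T
  step 3: F ∨ ¬¬T
  step 4: ¬¬T
  step 5: T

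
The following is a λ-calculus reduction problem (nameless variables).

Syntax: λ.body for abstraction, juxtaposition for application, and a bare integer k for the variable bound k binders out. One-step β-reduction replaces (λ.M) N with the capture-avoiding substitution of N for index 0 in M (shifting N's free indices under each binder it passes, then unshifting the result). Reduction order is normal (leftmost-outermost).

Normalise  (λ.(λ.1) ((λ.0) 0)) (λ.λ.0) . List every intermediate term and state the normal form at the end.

Answer: normal form = λ.λ.0  (in 2 steps)

Working:
  start: (λ.(λ.1) ((λ.0) 0)) (λ.λ.0)
  [1] (λ.λ.λ.0) ((λ.0) (λ.λ.0))
  [2] λ.λ.0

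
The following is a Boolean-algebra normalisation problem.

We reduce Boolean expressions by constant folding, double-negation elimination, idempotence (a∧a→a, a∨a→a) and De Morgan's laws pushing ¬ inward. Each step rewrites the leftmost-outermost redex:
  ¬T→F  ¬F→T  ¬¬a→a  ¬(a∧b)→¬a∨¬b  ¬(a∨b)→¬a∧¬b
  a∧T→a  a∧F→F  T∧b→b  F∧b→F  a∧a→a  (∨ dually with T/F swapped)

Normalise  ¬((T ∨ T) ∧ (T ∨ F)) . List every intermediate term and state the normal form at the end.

  start: ¬((T ∨ T) ∧ (T ∨ F))
  step 1: ¬(T ∨ T) ∨ ¬(T ∨ F)
  step 2: (¬T ∧ ¬T) ∨ ¬(T ∨ F)
  step 3: ¬T ∨ ¬(T ∨ F)
  step 4: F ∨ ¬(T ∨ F)
  step 5: ¬(T ∨ F)
  step 6: ¬T ∧ ¬F
  step 7: F ∧ ¬F
  step 8: F

Answer: normal form = F  (in 8 steps)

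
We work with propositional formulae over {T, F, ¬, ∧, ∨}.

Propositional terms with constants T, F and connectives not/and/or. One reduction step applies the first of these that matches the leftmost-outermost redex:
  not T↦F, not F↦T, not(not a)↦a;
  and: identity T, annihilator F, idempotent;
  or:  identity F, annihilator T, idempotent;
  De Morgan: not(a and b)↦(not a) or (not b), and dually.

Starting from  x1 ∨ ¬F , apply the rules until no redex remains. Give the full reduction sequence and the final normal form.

  start: x1 ∨ ¬F
  step 1: x1 ∨ T
  step 2: T

Answer: normal form = T  (in 2 steps)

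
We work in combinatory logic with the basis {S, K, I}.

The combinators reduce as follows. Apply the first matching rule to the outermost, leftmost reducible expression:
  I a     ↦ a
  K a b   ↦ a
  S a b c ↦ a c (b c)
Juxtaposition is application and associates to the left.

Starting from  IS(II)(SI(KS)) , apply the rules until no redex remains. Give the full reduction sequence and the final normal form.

  start: IS(II)(SI(KS))
  [1] S(II)(SI(KS))
  [2] SI(SI(KS))

Answer: normal form = SI(SI(KS))  (in 2 steps)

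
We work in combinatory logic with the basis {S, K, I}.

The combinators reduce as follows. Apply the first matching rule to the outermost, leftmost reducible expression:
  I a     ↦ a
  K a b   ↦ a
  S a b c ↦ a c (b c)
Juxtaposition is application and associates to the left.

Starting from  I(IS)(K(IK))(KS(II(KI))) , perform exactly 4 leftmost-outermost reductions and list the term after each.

Answer: after 4 steps: S(KK)S

Working:
  start: I(IS)(K(IK))(KS(II(KI)))
  step 1: IS(K(IK))(KS(II(KI)))
  step 2: S(K(IK))(KS(II(KI)))
  step 3: S(KK)(KS(II(KI)))
  step 4: S(KK)S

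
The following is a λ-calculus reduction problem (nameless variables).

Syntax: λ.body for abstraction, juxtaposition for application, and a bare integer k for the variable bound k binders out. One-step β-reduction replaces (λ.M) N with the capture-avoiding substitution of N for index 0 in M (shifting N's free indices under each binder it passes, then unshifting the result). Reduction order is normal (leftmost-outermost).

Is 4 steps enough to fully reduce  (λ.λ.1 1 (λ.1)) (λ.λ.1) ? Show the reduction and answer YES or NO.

Answer: YES — reaches normal form λ.λ.λ.1 in 3 ≤ 4 steps

Working:
  start: (λ.λ.1 1 (λ.1)) (λ.λ.1)
  →1  λ.(λ.λ.1) (λ.λ.1) (λ.1)
  →2  λ.(λ.λ.λ.1) (λ.1)
  →3  λ.λ.λ.1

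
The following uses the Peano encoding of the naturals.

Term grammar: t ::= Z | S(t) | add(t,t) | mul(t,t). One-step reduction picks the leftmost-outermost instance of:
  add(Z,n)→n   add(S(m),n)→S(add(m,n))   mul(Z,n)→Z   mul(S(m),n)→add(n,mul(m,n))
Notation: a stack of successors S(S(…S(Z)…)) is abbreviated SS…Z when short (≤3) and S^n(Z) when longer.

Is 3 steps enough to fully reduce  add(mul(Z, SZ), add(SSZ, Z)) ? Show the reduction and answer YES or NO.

  start: add(mul(Z, SZ), add(SSZ, Z))
  step 1: add(Z, add(SSZ, Z))
  step 2: add(SSZ, Z)
  step 3: S(add(SZ, Z))

Answer: NO — after 3 steps the term is S(add(SZ, Z)), not yet normal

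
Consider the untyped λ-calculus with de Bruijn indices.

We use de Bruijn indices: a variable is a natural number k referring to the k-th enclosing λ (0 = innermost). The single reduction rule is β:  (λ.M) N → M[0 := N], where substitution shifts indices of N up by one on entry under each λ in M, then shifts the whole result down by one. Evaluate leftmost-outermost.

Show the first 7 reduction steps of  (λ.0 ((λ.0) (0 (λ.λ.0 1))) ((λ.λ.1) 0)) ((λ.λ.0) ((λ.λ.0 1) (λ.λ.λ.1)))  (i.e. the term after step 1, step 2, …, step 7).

  start: (λ.0 ((λ.0) (0 (λ.λ.0 1))) ((λ.λ.1) 0)) ((λ.λ.0) ((λ.λ.0 1) (λ.λ.λ.1)))
  →1  (λ.λ.0) ((λ.λ.0 1) (λ.λ.λ.1)) ((λ.0) ((λ.λ.0) ((λ.λ.0 1) (λ.λ.λ.1)) (λ.λ.0 1))) ((λ.λ.1) ((λ.λ.0) ((λ.λ.0 1) (λ.λ.λ.1))))
  →2  (λ.0) ((λ.0) ((λ.λ.0) ((λ.λ.0 1) (λ.λ.λ.1)) (λ.λ.0 1))) ((λ.λ.1) ((λ.λ.0) ((λ.λ.0 1) (λ.λ.λ.1))))
  →3  (λ.0) ((λ.λ.0) ((λ.λ.0 1) (λ.λ.λ.1)) (λ.λ.0 1)) ((λ.λ.1) ((λ.λ.0) ((λ.λ.0 1) (λ.λ.λ.1))))
  →4  (λ.λ.0) ((λ.λ.0 1) (λ.λ.λ.1)) (λ.λ.0 1) ((λ.λ.1) ((λ.λ.0) ((λ.λ.0 1) (λ.λ.λ.1))))
  →5  (λ.0) (λ.λ.0 1) ((λ.λ.1) ((λ.λ.0) ((λ.λ.0 1) (λ.λ.λ.1))))
  →6  (λ.λ.0 1) ((λ.λ.1) ((λ.λ.0) ((λ.λ.0 1) (λ.λ.λ.1))))
  →7  λ.0 ((λ.λ.1) ((λ.λ.0) ((λ.λ.0 1) (λ.λ.λ.1))))

Answer: after 7 steps: λ.0 ((λ.λ.1) ((λ.λ.0) ((λ.λ.0 1) (λ.λ.λ.1))))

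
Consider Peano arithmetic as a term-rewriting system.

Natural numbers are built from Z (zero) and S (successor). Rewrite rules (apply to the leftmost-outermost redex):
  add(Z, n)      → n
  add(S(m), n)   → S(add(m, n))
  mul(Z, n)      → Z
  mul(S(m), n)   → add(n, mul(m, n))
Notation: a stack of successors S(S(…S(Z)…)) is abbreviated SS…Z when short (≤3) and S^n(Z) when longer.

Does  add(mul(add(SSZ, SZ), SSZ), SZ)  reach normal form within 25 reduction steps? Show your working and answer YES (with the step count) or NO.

  start: add(mul(add(SSZ, SZ), SSZ), SZ)
  step 1: add(mul(S(add(SZ, SZ)), SSZ), SZ)
  step 2: add(add(SSZ, mul(add(SZ, SZ), SSZ)), SZ)
  step 3: add(S(add(SZ, mul(add(SZ, SZ), SSZ))), SZ)
  step 4: S(add(add(SZ, mul(add(SZ, SZ), SSZ)), SZ))
  step 5: S(add(S(add(Z, mul(add(SZ, SZ), SSZ))), SZ))
  step 6: S(S(add(add(Z, mul(add(SZ, SZ), SSZ)), SZ)))
  step 7: S(S(add(mul(add(SZ, SZ), SSZ), SZ)))
  step 8: S(S(add(mul(S(add(Z, SZ)), SSZ), SZ)))
  step 9: S(S(add(add(SSZ, mul(add(Z, SZ), SSZ)), SZ)))
  step 10: S(S(add(S(add(SZ, mul(add(Z, SZ), SSZ))), SZ)))
  step 11: S(S(S(add(add(SZ, mul(add(Z, SZ), SSZ)), SZ))))
  step 12: S(S(S(add(S(add(Z, mul(add(Z, SZ), SSZ))), SZ))))
  step 13: S(S(S(S(add(add(Z, mul(add(Z, SZ), SSZ)), SZ)))))
  step 14: S(S(S(S(add(mul(add(Z, SZ), SSZ), SZ)))))
  step 15: S(S(S(S(add(mul(SZ, SSZ), SZ)))))
  step 16: S(S(S(S(add(add(SSZ, mul(Z, SSZ)), SZ)))))
  step 17: S(S(S(S(add(S(add(SZ, mul(Z, SSZ))), SZ)))))
  step 18: S(S(S(S(S(add(add(SZ, mul(Z, SSZ)), SZ))))))
  step 19: S(S(S(S(S(add(S(add(Z, mul(Z, SSZ))), SZ))))))
  step 20: S(S(S(S(S(S(add(add(Z, mul(Z, SSZ)), SZ)))))))
  step 21: S(S(S(S(S(S(add(mul(Z, SSZ), SZ)))))))
  step 22: S(S(S(S(S(S(add(Z, SZ)))))))
  step 23: S^7(Z)

Answer: YES — reaches normal form S^7(Z) in 23 ≤ 25 steps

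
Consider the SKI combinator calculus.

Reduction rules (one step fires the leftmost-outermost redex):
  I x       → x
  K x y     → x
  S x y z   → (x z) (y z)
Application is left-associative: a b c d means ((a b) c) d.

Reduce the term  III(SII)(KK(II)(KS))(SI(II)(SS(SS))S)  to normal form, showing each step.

  start: III(SII)(KK(II)(KS))(SI(II)(SS(SS))S)
  →1  II(SII)(KK(II)(KS))(SI(II)(SS(SS))S)
  →2  I(SII)(KK(II)(KS))(SI(II)(SS(SS))S)
  →3  SII(KK(II)(KS))(SI(II)(SS(SS))S)
  →4  I(KK(II)(KS))(I(KK(II)(KS)))(SI(II)(SS(SS))S)
  →5  KK(II)(KS)(I(KK(II)(KS)))(SI(II)(SS(SS))S)
  →6  K(KS)(I(KK(II)(KS)))(SI(II)(SS(SS))S)
  →7  KS(SI(II)(SS(SS))S)
  →8  S

Answer: normal form = S  (in 8 steps)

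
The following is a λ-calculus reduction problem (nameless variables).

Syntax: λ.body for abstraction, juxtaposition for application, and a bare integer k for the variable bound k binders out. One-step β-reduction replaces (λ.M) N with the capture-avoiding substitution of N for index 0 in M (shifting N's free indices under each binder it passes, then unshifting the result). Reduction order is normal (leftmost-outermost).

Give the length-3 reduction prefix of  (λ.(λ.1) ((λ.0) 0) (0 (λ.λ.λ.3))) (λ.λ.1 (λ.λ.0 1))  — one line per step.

  start: (λ.(λ.1) ((λ.0) 0) (0 (λ.λ.λ.3))) (λ.λ.1 (λ.λ.0 1))
  step 1: (λ.λ.λ.1 (λ.λ.0 1)) ((λ.0) (λ.λ.1 (λ.λ.0 1))) ((λ.λ.1 (λ.λ.0 1)) (λ.λ.λ.λ.λ.1 (λ.λ.0 1)))
  step 2: (λ.λ.1 (λ.λ.0 1)) ((λ.λ.1 (λ.λ.0 1)) (λ.λ.λ.λ.λ.1 (λ.λ.0 1)))
  step 3: λ.(λ.λ.1 (λ.λ.0 1)) (λ.λ.λ.λ.λ.1 (λ.λ.0 1)) (λ.λ.0 1)

Answer: after 3 steps: λ.(λ.λ.1 (λ.λ.0 1)) (λ.λ.λ.λ.λ.1 (λ.λ.0 1)) (λ.λ.0 1)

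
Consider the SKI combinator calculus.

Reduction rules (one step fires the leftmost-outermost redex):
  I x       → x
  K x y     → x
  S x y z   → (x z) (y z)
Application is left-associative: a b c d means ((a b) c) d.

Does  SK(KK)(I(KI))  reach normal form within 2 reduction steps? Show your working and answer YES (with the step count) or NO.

  start: SK(KK)(I(KI))
  [1] K(I(KI))(KK(I(KI)))
  [2] I(KI)

Answer: NO — after 2 steps the term is I(KI), not yet normal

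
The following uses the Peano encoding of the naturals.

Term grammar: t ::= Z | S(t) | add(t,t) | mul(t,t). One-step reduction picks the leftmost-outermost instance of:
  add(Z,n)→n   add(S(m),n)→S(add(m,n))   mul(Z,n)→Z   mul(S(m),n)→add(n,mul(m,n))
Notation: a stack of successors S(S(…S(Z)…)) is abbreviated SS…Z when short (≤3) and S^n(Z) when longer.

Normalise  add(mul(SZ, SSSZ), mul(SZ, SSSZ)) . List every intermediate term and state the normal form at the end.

  start: add(mul(SZ, SSSZ), mul(SZ, SSSZ))
  →1  add(add(SSSZ, mul(Z, SSSZ)), mul(SZ, SSSZ))
  →2  add(S(add(SSZ, mul(Z, SSSZ))), mul(SZ, SSSZ))
  →3  S(add(add(SSZ, mul(Z, SSSZ)), mul(SZ, SSSZ)))
  →4  S(add(S(add(SZ, mul(Z, SSSZ))), mul(SZ, SSSZ)))
  →5  S(S(add(add(SZ, mul(Z, SSSZ)), mul(SZ, SSSZ))))
  →6  S(S(add(S(add(Z, mul(Z, SSSZ))), mul(SZ, SSSZ))))
  →7  S(S(S(add(add(Z, mul(Z, SSSZ)), mul(SZ, SSSZ)))))
  →8  S(S(S(add(mul(Z, SSSZ), mul(SZ, SSSZ)))))
  →9  S(S(S(add(Z, mul(SZ, SSSZ)))))
  →10  S(S(S(mul(SZ, SSSZ))))
  →11  S(S(S(add(SSSZ, mul(Z, SSSZ)))))
  →12  S(S(S(S(add(SSZ, mul(Z, SSSZ))))))
  →13  S(S(S(S(S(add(SZ, mul(Z, SSSZ)))))))
  →14  S(S(S(S(S(S(add(Z, mul(Z, SSSZ))))))))
  →15  S(S(S(S(S(S(mul(Z, SSSZ)))))))
  →16  S^6(Z)

Answer: normal form = S^6(Z)  (in 16 steps)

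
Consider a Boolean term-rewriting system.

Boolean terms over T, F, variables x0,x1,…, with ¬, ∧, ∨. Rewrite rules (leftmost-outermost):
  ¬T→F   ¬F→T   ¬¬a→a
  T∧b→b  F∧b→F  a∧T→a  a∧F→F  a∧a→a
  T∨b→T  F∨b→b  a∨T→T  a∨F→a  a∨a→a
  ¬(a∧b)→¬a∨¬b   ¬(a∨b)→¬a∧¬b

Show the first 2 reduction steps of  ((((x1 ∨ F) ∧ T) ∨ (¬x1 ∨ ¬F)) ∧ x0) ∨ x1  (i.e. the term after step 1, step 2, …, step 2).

Answer: after 2 steps: ((x1 ∨ (¬x1 ∨ ¬F)) ∧ x0) ∨ x1

Derivation:
  start: ((((x1 ∨ F) ∧ T) ∨ (¬x1 ∨ ¬F)) ∧ x0) ∨ x1
  [1] (((x1 ∨ F) ∨ (¬x1 ∨ ¬F)) ∧ x0) ∨ x1
  [2] ((x1 ∨ (¬x1 ∨ ¬F)) ∧ x0) ∨ x1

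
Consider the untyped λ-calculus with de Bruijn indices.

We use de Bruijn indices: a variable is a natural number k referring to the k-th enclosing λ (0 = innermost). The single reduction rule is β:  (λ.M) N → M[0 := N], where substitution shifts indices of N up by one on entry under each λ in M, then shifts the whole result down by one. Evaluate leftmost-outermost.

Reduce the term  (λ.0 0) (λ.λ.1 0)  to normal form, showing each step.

  start: (λ.0 0) (λ.λ.1 0)
  →1  (λ.λ.1 0) (λ.λ.1 0)
  →2  λ.(λ.λ.1 0) 0
  →3  λ.λ.1 0

Answer: normal form = λ.λ.1 0  (in 3 steps)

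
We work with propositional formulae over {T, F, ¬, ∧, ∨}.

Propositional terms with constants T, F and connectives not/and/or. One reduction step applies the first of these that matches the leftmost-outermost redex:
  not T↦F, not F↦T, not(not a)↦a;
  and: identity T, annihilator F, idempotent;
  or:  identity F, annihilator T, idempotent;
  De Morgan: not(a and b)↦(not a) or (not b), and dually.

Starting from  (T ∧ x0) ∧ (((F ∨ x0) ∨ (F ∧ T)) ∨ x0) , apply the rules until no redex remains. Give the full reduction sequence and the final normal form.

  start: (T ∧ x0) ∧ (((F ∨ x0) ∨ (F ∧ T)) ∨ x0)
  step 1: x0 ∧ (((F ∨ x0) ∨ (F ∧ T)) ∨ x0)
  step 2: x0 ∧ ((x0 ∨ (F ∧ T)) ∨ x0)
  step 3: x0 ∧ ((x0 ∨ F) ∨ x0)
  step 4: x0 ∧ (x0 ∨ x0)
  step 5: x0 ∧ x0
  step 6: x0

Answer: normal form = x0  (in 6 steps)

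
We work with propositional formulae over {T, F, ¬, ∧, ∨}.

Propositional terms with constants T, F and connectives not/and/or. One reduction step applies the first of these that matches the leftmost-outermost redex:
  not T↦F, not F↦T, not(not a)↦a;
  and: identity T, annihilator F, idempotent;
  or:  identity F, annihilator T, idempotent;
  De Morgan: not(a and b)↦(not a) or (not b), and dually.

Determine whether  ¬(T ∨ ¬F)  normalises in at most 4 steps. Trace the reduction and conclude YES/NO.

Answer: YES — reaches normal form F in 3 ≤ 4 steps

Working:
  start: ¬(T ∨ ¬F)
  [1] ¬T ∧ ¬¬F
  [2] F ∧ ¬¬F
  [3] F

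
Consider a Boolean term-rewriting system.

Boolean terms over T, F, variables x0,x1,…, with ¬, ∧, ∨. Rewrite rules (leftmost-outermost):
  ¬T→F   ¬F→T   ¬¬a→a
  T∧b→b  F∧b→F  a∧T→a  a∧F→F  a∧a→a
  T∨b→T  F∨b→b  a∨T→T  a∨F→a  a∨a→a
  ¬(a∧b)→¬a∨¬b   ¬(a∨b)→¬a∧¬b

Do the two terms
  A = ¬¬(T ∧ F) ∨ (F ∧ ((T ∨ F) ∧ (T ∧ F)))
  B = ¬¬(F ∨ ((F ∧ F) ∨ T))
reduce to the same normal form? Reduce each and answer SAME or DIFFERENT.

Answer: DIFFERENT — A ⇓ F, B ⇓ T

Reduction:
Term A:
  start: ¬¬(T ∧ F) ∨ (F ∧ ((T ∨ F) ∧ (T ∧ F)))
  step 1: (T ∧ F) ∨ (F ∧ ((T ∨ F) ∧ (T ∧ F)))
  step 2: F ∨ (F ∧ ((T ∨ F) ∧ (T ∧ F)))
  step 3: F ∧ ((T ∨ F) ∧ (T ∧ F))
  step 4: F

Term B:
  start: ¬¬(F ∨ ((F ∧ F) ∨ T))
  step 1: F ∨ ((F ∧ F) ∨ T)
  step 2: (F ∧ F) ∨ T
  step 3: T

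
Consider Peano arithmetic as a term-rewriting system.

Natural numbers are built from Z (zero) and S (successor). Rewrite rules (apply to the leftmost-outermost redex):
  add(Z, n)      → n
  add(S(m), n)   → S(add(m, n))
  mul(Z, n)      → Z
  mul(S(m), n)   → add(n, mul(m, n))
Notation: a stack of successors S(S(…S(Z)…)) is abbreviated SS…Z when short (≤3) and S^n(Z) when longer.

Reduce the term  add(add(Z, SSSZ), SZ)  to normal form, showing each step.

  start: add(add(Z, SSSZ), SZ)
  step 1: add(SSSZ, SZ)
  step 2: S(add(SSZ, SZ))
  step 3: S(S(add(SZ, SZ)))
  step 4: S(S(S(add(Z, SZ))))
  step 5: S^4(Z)

Answer: normal form = S^4(Z)  (in 5 steps)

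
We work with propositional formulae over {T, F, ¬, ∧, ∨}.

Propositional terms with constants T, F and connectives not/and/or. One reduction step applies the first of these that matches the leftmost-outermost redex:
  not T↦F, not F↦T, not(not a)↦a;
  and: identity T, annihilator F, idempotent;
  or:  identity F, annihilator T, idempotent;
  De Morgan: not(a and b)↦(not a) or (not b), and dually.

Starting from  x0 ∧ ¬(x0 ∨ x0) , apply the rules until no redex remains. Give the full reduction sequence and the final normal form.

  start: x0 ∧ ¬(x0 ∨ x0)
  step 1: x0 ∧ (¬x0 ∧ ¬x0)
  step 2: x0 ∧ ¬x0

Answer: normal form = x0 ∧ ¬x0  (in 2 steps)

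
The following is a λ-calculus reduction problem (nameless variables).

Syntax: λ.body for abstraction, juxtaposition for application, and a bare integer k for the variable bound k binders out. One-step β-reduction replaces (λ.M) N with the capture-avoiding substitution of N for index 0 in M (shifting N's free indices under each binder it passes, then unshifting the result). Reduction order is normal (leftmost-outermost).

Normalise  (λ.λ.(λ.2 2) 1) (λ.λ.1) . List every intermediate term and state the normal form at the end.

  start: (λ.λ.(λ.2 2) 1) (λ.λ.1)
  →1  λ.(λ.(λ.λ.1) (λ.λ.1)) (λ.λ.1)
  →2  λ.(λ.λ.1) (λ.λ.1)
  →3  λ.λ.λ.λ.1

Answer: normal form = λ.λ.λ.λ.1  (in 3 steps)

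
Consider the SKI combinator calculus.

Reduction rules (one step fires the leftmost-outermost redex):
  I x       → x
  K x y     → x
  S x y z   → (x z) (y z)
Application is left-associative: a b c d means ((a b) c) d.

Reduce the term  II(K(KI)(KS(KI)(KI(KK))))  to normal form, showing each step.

  start: II(K(KI)(KS(KI)(KI(KK))))
  step 1: I(K(KI)(KS(KI)(KI(KK))))
  step 2: K(KI)(KS(KI)(KI(KK)))
  step 3: KI

Answer: normal form = KI  (in 3 steps)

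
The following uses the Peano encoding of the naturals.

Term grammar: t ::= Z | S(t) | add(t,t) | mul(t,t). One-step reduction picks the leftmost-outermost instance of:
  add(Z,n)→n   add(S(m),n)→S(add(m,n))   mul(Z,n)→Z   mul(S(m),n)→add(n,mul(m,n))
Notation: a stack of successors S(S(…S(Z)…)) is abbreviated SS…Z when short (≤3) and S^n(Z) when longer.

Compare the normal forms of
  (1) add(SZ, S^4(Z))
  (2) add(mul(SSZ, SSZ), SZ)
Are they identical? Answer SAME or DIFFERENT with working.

Answer: SAME — A ⇓ S^5(Z), B ⇓ S^5(Z)

Working:
Term A:
  start: add(SZ, S^4(Z))
  [1] S(add(Z, S^4(Z)))
  [2] S^5(Z)

Term B:
  start: add(mul(SSZ, SSZ), SZ)
  [1] add(add(SSZ, mul(SZ, SSZ)), SZ)
  [2] add(S(add(SZ, mul(SZ, SSZ))), SZ)
  [3] S(add(add(SZ, mul(SZ, SSZ)), SZ))
  [4] S(add(S(add(Z, mul(SZ, SSZ))), SZ))
  [5] S(S(add(add(Z, mul(SZ, SSZ)), SZ)))
  [6] S(S(add(mul(SZ, SSZ), SZ)))
  [7] S(S(add(add(SSZ, mul(Z, SSZ)), SZ)))
  [8] S(S(add(S(add(SZ, mul(Z, SSZ))), SZ)))
  [9] S(S(S(add(add(SZ, mul(Z, SSZ)), SZ))))
  [10] S(S(S(add(S(add(Z, mul(Z, SSZ))), SZ))))
  [11] S(S(S(S(add(add(Z, mul(Z, SSZ)), SZ)))))
  [12] S(S(S(S(add(mul(Z, SSZ), SZ)))))
  [13] S(S(S(S(add(Z, SZ)))))
  [14] S^5(Z)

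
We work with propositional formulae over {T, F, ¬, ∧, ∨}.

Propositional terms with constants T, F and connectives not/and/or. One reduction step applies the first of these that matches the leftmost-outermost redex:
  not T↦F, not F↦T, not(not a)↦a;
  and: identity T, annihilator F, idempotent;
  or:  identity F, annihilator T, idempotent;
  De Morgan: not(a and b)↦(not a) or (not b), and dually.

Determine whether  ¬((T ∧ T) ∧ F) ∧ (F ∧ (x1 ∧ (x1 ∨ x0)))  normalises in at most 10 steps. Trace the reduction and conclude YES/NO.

Answer: YES — reaches normal form F in 8 ≤ 10 steps

Working:
  start: ¬((T ∧ T) ∧ F) ∧ (F ∧ (x1 ∧ (x1 ∨ x0)))
  step 1: (¬(T ∧ T) ∨ ¬F) ∧ (F ∧ (x1 ∧ (x1 ∨ x0)))
  step 2: ((¬T ∨ ¬T) ∨ ¬F) ∧ (F ∧ (x1 ∧ (x1 ∨ x0)))
  step 3: (¬T ∨ ¬F) ∧ (F ∧ (x1 ∧ (x1 ∨ x0)))
  step 4: (F ∨ ¬F) ∧ (F ∧ (x1 ∧ (x1 ∨ x0)))
  step 5: ¬F ∧ (F ∧ (x1 ∧ (x1 ∨ x0)))
  step 6: T ∧ (F ∧ (x1 ∧ (x1 ∨ x0)))
  step 7: F ∧ (x1 ∧ (x1 ∨ x0))
  step 8: F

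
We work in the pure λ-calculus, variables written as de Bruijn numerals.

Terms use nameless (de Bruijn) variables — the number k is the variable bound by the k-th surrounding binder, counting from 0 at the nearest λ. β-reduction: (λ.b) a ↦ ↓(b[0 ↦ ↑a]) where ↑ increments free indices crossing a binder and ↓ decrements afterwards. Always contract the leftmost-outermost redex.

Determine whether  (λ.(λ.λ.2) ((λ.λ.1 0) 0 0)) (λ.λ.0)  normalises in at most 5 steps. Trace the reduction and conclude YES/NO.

  start: (λ.(λ.λ.2) ((λ.λ.1 0) 0 0)) (λ.λ.0)
  [1] (λ.λ.λ.λ.0) ((λ.λ.1 0) (λ.λ.0) (λ.λ.0))
  [2] λ.λ.λ.0

Answer: YES — reaches normal form λ.λ.λ.0 in 2 ≤ 5 steps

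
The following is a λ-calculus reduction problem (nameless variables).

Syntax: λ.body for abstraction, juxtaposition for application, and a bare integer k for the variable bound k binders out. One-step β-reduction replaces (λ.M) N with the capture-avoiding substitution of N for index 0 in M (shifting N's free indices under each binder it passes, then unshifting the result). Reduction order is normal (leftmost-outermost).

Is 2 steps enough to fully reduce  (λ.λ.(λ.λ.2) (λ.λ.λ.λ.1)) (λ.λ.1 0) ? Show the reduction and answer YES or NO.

  start: (λ.λ.(λ.λ.2) (λ.λ.λ.λ.1)) (λ.λ.1 0)
  [1] λ.(λ.λ.2) (λ.λ.λ.λ.1)
  [2] λ.λ.1

Answer: YES — reaches normal form λ.λ.1 in 2 ≤ 2 steps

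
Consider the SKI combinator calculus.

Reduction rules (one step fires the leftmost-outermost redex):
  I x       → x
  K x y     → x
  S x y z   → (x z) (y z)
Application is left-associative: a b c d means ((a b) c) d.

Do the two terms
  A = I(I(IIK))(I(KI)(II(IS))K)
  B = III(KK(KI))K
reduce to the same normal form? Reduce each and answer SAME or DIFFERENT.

Answer: SAME — A ⇓ KK, B ⇓ KK

Reduction:
Term A:
  start: I(I(IIK))(I(KI)(II(IS))K)
  step 1: I(IIK)(I(KI)(II(IS))K)
  step 2: IIK(I(KI)(II(IS))K)
  step 3: IK(I(KI)(II(IS))K)
  step 4: K(I(KI)(II(IS))K)
  step 5: K(KI(II(IS))K)
  step 6: K(IK)
  step 7: KK

Term B:
  start: III(KK(KI))K
  step 1: II(KK(KI))K
  step 2: I(KK(KI))K
  step 3: KK(KI)K
  step 4: KK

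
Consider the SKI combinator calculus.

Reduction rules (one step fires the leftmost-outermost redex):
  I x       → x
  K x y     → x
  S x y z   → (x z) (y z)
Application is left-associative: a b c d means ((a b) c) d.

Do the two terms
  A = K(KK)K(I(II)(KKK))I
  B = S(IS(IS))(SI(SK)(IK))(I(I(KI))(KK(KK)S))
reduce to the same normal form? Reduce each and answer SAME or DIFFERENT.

Term A:
  start: K(KK)K(I(II)(KKK))I
  step 1: KK(I(II)(KKK))I
  step 2: KI

Term B:
  start: S(IS(IS))(SI(SK)(IK))(I(I(KI))(KK(KK)S))
  step 1: IS(IS)(I(I(KI))(KK(KK)S))(SI(SK)(IK)(I(I(KI))(KK(KK)S)))
  step 2: S(IS)(I(I(KI))(KK(KK)S))(SI(SK)(IK)(I(I(KI))(KK(KK)S)))
  step 3: IS(SI(SK)(IK)(I(I(KI))(KK(KK)S)))(I(I(KI))(KK(KK)S)(SI(SK)(IK)(I(I(KI))(KK(KK)S))))
  step 4: S(SI(SK)(IK)(I(I(KI))(KK(KK)S)))(I(I(KI))(KK(KK)S)(SI(SK)(IK)(I(I(KI))(KK(KK)S))))
  step 5: S(I(IK)(SK(IK))(I(I(KI))(KK(KK)S)))(I(I(KI))(KK(KK)S)(SI(SK)(IK)(I(I(KI))(KK(KK)S))))
  step 6: S(IK(SK(IK))(I(I(KI))(KK(KK)S)))(I(I(KI))(KK(KK)S)(SI(SK)(IK)(I(I(KI))(KK(KK)S))))
  step 7: S(K(SK(IK))(I(I(KI))(KK(KK)S)))(I(I(KI))(KK(KK)S)(SI(SK)(IK)(I(I(KI))(KK(KK)S))))
  step 8: S(SK(IK))(I(I(KI))(KK(KK)S)(SI(SK)(IK)(I(I(KI))(KK(KK)S))))
  step 9: S(SKK)(I(I(KI))(KK(KK)S)(SI(SK)(IK)(I(I(KI))(KK(KK)S))))
  step 10: S(SKK)(I(KI)(KK(KK)S)(SI(SK)(IK)(I(I(KI))(KK(KK)S))))
  step 11: S(SKK)(KI(KK(KK)S)(SI(SK)(IK)(I(I(KI))(KK(KK)S))))
  step 12: S(SKK)(I(SI(SK)(IK)(I(I(KI))(KK(KK)S))))
  step 13: S(SKK)(SI(SK)(IK)(I(I(KI))(KK(KK)S)))
  step 14: S(SKK)(I(IK)(SK(IK))(I(I(KI))(KK(KK)S)))
  step 15: S(SKK)(IK(SK(IK))(I(I(KI))(KK(KK)S)))
  step 16: S(SKK)(K(SK(IK))(I(I(KI))(KK(KK)S)))
  step 17: S(SKK)(SK(IK))
  step 18: S(SKK)(SKK)

Answer: DIFFERENT — A ⇓ KI, B ⇓ S(SKK)(SKK)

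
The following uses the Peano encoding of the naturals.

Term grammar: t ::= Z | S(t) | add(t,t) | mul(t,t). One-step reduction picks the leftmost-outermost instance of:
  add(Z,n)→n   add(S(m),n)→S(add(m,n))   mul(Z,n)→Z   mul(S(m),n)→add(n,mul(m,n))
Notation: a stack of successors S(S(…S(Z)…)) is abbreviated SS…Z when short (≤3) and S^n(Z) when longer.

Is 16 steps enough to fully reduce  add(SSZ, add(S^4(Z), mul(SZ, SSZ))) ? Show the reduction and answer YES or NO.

Answer: YES — reaches normal form S^8(Z) in 13 ≤ 16 steps

Working:
  start: add(SSZ, add(S^4(Z), mul(SZ, SSZ)))
  →1  S(add(SZ, add(S^4(Z), mul(SZ, SSZ))))
  →2  S(S(add(Z, add(S^4(Z), mul(SZ, SSZ)))))
  →3  S(S(add(S^4(Z), mul(SZ, SSZ))))
  →4  S(S(S(add(SSSZ, mul(SZ, SSZ)))))
  →5  S(S(S(S(add(SSZ, mul(SZ, SSZ))))))
  →6  S(S(S(S(S(add(SZ, mul(SZ, SSZ)))))))
  →7  S(S(S(S(S(S(add(Z, mul(SZ, SSZ))))))))
  →8  S(S(S(S(S(S(mul(SZ, SSZ)))))))
  →9  S(S(S(S(S(S(add(SSZ, mul(Z, SSZ))))))))
  →10  S(S(S(S(S(S(S(add(SZ, mul(Z, SSZ)))))))))
  →11  S(S(S(S(S(S(S(S(add(Z, mul(Z, SSZ))))))))))
  →12  S(S(S(S(S(S(S(S(mul(Z, SSZ)))))))))
  →13  S^8(Z)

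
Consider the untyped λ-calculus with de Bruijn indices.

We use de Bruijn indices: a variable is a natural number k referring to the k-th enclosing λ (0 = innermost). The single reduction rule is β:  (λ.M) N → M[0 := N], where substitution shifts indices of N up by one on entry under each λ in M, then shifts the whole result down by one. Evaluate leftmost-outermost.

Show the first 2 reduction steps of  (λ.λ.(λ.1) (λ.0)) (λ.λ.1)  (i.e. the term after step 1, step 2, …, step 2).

Answer: after 2 steps: λ.0

Reduction:
  start: (λ.λ.(λ.1) (λ.0)) (λ.λ.1)
  [1] λ.(λ.1) (λ.0)
  [2] λ.0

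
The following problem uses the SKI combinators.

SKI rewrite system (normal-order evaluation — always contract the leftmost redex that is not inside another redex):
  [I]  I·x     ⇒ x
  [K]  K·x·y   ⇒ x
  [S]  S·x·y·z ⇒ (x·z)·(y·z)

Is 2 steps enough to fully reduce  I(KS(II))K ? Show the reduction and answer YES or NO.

Answer: YES — reaches normal form SK in 2 ≤ 2 steps

Reduction:
  start: I(KS(II))K
  →1  KS(II)K
  →2  SK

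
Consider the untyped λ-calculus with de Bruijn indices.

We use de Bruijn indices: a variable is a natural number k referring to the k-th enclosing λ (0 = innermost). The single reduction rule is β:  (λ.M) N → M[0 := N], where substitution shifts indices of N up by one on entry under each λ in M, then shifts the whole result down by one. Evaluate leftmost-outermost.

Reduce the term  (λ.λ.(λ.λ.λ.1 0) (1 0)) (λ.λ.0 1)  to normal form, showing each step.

  start: (λ.λ.(λ.λ.λ.1 0) (1 0)) (λ.λ.0 1)
  [1] λ.(λ.λ.λ.1 0) ((λ.λ.0 1) 0)
  [2] λ.λ.λ.1 0

Answer: normal form = λ.λ.λ.1 0  (in 2 steps)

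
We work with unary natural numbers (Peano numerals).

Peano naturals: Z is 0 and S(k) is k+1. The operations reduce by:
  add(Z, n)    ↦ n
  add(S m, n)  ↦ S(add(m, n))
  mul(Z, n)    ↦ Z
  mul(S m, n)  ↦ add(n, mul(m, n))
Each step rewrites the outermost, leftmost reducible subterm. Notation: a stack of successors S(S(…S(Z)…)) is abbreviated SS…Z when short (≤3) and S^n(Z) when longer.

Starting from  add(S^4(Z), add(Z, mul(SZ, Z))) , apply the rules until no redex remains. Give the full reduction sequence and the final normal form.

Answer: normal form = S^4(Z)  (in 9 steps)

Derivation:
  start: add(S^4(Z), add(Z, mul(SZ, Z)))
  [1] S(add(SSSZ, add(Z, mul(SZ, Z))))
  [2] S(S(add(SSZ, add(Z, mul(SZ, Z)))))
  [3] S(S(S(add(SZ, add(Z, mul(SZ, Z))))))
  [4] S(S(S(S(add(Z, add(Z, mul(SZ, Z)))))))
  [5] S(S(S(S(add(Z, mul(SZ, Z))))))
  [6] S(S(S(S(mul(SZ, Z)))))
  [7] S(S(S(S(add(Z, mul(Z, Z))))))
  [8] S(S(S(S(mul(Z, Z)))))
  [9] S^4(Z)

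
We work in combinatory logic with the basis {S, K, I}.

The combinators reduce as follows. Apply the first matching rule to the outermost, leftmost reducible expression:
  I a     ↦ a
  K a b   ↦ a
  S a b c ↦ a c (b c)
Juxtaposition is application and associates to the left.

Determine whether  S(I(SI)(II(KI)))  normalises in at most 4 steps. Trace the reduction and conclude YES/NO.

Answer: YES — reaches normal form S(SI(KI)) in 3 ≤ 4 steps

Working:
  start: S(I(SI)(II(KI)))
  →1  S(SI(II(KI)))
  →2  S(SI(I(KI)))
  →3  S(SI(KI))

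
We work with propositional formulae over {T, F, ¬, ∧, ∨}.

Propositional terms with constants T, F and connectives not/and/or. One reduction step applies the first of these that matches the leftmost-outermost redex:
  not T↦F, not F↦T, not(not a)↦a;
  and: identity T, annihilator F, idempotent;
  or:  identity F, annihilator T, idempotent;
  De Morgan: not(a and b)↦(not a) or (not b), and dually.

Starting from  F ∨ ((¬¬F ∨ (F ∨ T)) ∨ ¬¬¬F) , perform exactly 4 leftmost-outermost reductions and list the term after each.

  start: F ∨ ((¬¬F ∨ (F ∨ T)) ∨ ¬¬¬F)
  →1  (¬¬F ∨ (F ∨ T)) ∨ ¬¬¬F
  →2  (F ∨ (F ∨ T)) ∨ ¬¬¬F
  →3  (F ∨ T) ∨ ¬¬¬F
  →4  T ∨ ¬¬¬F

Answer: after 4 steps: T ∨ ¬¬¬F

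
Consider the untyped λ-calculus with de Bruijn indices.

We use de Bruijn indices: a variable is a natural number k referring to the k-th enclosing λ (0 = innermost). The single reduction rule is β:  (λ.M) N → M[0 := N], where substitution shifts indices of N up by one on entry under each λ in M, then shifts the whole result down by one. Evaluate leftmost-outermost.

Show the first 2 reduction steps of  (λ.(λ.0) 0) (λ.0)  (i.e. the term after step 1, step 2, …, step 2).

Answer: after 2 steps: λ.0

Working:
  start: (λ.(λ.0) 0) (λ.0)
  →1  (λ.0) (λ.0)
  →2  λ.0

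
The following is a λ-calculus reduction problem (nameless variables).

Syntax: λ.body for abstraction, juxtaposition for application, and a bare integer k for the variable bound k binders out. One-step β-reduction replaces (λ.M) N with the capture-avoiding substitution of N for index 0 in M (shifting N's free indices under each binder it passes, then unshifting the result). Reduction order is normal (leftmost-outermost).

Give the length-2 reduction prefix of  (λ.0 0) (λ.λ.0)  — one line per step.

Answer: after 2 steps: λ.0

Reduction:
  start: (λ.0 0) (λ.λ.0)
  [1] (λ.λ.0) (λ.λ.0)
  [2] λ.0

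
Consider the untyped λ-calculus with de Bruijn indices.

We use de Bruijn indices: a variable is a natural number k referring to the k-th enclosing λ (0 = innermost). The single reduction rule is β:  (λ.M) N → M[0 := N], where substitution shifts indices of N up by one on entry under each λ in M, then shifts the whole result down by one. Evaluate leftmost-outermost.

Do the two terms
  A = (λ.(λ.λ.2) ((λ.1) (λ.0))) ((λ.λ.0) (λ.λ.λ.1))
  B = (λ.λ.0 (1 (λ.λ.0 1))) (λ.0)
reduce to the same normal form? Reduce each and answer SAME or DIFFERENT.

Answer: DIFFERENT — A ⇓ λ.λ.0, B ⇓ λ.0 (λ.λ.0 1)

Working:
Term A:
  start: (λ.(λ.λ.2) ((λ.1) (λ.0))) ((λ.λ.0) (λ.λ.λ.1))
  [1] (λ.λ.(λ.λ.0) (λ.λ.λ.1)) ((λ.(λ.λ.0) (λ.λ.λ.1)) (λ.0))
  [2] λ.(λ.λ.0) (λ.λ.λ.1)
  [3] λ.λ.0

Term B:
  start: (λ.λ.0 (1 (λ.λ.0 1))) (λ.0)
  [1] λ.0 ((λ.0) (λ.λ.0 1))
  [2] λ.0 (λ.λ.0 1)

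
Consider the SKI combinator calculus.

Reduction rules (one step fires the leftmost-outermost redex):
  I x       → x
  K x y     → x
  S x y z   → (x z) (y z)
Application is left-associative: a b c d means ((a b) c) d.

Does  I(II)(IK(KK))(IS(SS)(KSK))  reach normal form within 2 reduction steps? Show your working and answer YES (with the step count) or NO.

Answer: NO — after 2 steps the term is I(IK(KK))(IS(SS)(KSK)), not yet normal

Reduction:
  start: I(II)(IK(KK))(IS(SS)(KSK))
  [1] II(IK(KK))(IS(SS)(KSK))
  [2] I(IK(KK))(IS(SS)(KSK))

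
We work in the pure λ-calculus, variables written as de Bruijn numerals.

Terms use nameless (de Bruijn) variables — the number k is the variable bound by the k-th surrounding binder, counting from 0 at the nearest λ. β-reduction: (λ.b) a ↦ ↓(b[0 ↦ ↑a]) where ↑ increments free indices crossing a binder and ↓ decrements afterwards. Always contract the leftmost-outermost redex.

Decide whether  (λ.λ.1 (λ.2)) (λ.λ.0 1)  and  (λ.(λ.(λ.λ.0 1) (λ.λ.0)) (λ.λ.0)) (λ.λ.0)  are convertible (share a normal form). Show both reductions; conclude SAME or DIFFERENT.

Answer: DIFFERENT — A ⇓ λ.λ.0 (λ.λ.λ.0 1), B ⇓ λ.0 (λ.λ.0)

Working:
Term A:
  start: (λ.λ.1 (λ.2)) (λ.λ.0 1)
  [1] λ.(λ.λ.0 1) (λ.λ.λ.0 1)
  [2] λ.λ.0 (λ.λ.λ.0 1)

Term B:
  start: (λ.(λ.(λ.λ.0 1) (λ.λ.0)) (λ.λ.0)) (λ.λ.0)
  [1] (λ.(λ.λ.0 1) (λ.λ.0)) (λ.λ.0)
  [2] (λ.λ.0 1) (λ.λ.0)
  [3] λ.0 (λ.λ.0)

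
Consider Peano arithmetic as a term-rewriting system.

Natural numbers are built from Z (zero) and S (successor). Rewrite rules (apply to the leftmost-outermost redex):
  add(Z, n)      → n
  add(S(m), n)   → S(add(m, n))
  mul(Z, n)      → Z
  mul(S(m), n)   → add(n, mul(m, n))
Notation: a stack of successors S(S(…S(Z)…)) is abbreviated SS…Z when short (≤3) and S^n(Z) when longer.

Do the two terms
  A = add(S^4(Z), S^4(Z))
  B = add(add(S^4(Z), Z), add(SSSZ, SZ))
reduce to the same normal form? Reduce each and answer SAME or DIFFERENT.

Answer: SAME — A ⇓ S^8(Z), B ⇓ S^8(Z)

Working:
Term A:
  start: add(S^4(Z), S^4(Z))
  step 1: S(add(SSSZ, S^4(Z)))
  step 2: S(S(add(SSZ, S^4(Z))))
  step 3: S(S(S(add(SZ, S^4(Z)))))
  step 4: S(S(S(S(add(Z, S^4(Z))))))
  step 5: S^8(Z)

Term B:
  start: add(add(S^4(Z), Z), add(SSSZ, SZ))
  step 1: add(S(add(SSSZ, Z)), add(SSSZ, SZ))
  step 2: S(add(add(SSSZ, Z), add(SSSZ, SZ)))
  step 3: S(add(S(add(SSZ, Z)), add(SSSZ, SZ)))
  step 4: S(S(add(add(SSZ, Z), add(SSSZ, SZ))))
  step 5: S(S(add(S(add(SZ, Z)), add(SSSZ, SZ))))
  step 6: S(S(S(add(add(SZ, Z), add(SSSZ, SZ)))))
  step 7: S(S(S(add(S(add(Z, Z)), add(SSSZ, SZ)))))
  step 8: S(S(S(S(add(add(Z, Z), add(SSSZ, SZ))))))
  step 9: S(S(S(S(add(Z, add(SSSZ, SZ))))))
  step 10: S(S(S(S(add(SSSZ, SZ)))))
  step 11: S(S(S(S(S(add(SSZ, SZ))))))
  step 12: S(S(S(S(S(S(add(SZ, SZ)))))))
  step 13: S(S(S(S(S(S(S(add(Z, SZ))))))))
  step 14: S^8(Z)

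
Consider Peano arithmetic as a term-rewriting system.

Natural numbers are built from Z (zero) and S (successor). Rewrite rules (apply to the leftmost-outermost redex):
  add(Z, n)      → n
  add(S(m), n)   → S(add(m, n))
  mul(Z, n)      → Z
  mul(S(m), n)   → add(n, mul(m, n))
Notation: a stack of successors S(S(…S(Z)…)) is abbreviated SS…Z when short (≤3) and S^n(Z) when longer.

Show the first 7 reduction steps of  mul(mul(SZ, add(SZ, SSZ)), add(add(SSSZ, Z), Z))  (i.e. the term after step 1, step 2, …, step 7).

Answer: after 7 steps: S(add(add(add(SSZ, Z), Z), mul(add(add(Z, SSZ), mul(Z, add(SZ, SSZ))), add(add(SSSZ, Z), Z))))

Reduction:
  start: mul(mul(SZ, add(SZ, SSZ)), add(add(SSSZ, Z), Z))
  step 1: mul(add(add(SZ, SSZ), mul(Z, add(SZ, SSZ))), add(add(SSSZ, Z), Z))
  step 2: mul(add(S(add(Z, SSZ)), mul(Z, add(SZ, SSZ))), add(add(SSSZ, Z), Z))
  step 3: mul(S(add(add(Z, SSZ), mul(Z, add(SZ, SSZ)))), add(add(SSSZ, Z), Z))
  step 4: add(add(add(SSSZ, Z), Z), mul(add(add(Z, SSZ), mul(Z, add(SZ, SSZ))), add(add(SSSZ, Z), Z)))
  step 5: add(add(S(add(SSZ, Z)), Z), mul(add(add(Z, SSZ), mul(Z, add(SZ, SSZ))), add(add(SSSZ, Z), Z)))
  step 6: add(S(add(add(SSZ, Z), Z)), mul(add(add(Z, SSZ), mul(Z, add(SZ, SSZ))), add(add(SSSZ, Z), Z)))
  step 7: S(add(add(add(SSZ, Z), Z), mul(add(add(Z, SSZ), mul(Z, add(SZ, SSZ))), add(add(SSSZ, Z), Z))))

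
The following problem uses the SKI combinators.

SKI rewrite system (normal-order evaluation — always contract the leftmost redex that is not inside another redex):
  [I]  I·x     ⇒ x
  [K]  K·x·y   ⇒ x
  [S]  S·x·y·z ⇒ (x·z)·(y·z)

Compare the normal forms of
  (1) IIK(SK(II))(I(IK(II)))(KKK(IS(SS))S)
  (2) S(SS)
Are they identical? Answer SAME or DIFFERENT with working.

Answer: SAME — A ⇓ S(SS), B ⇓ S(SS)

Derivation:
Term A:
  start: IIK(SK(II))(I(IK(II)))(KKK(IS(SS))S)
  [1] IK(SK(II))(I(IK(II)))(KKK(IS(SS))S)
  [2] K(SK(II))(I(IK(II)))(KKK(IS(SS))S)
  [3] SK(II)(KKK(IS(SS))S)
  [4] K(KKK(IS(SS))S)(II(KKK(IS(SS))S))
  [5] KKK(IS(SS))S
  [6] K(IS(SS))S
  [7] IS(SS)
  [8] S(SS)

Term B:
  start: S(SS)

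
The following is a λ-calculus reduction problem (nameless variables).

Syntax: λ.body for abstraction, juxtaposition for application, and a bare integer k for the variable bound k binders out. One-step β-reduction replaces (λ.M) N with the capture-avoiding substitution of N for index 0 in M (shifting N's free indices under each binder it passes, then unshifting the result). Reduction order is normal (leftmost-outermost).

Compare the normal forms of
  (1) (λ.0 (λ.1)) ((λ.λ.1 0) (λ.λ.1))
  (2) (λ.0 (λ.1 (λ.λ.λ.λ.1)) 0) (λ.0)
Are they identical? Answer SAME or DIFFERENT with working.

Term A:
  start: (λ.0 (λ.1)) ((λ.λ.1 0) (λ.λ.1))
  step 1: (λ.λ.1 0) (λ.λ.1) (λ.(λ.λ.1 0) (λ.λ.1))
  step 2: (λ.(λ.λ.1) 0) (λ.(λ.λ.1 0) (λ.λ.1))
  step 3: (λ.λ.1) (λ.(λ.λ.1 0) (λ.λ.1))
  step 4: λ.λ.(λ.λ.1 0) (λ.λ.1)
  step 5: λ.λ.λ.(λ.λ.1) 0
  step 6: λ.λ.λ.λ.1

Term B:
  start: (λ.0 (λ.1 (λ.λ.λ.λ.1)) 0) (λ.0)
  step 1: (λ.0) (λ.(λ.0) (λ.λ.λ.λ.1)) (λ.0)
  step 2: (λ.(λ.0) (λ.λ.λ.λ.1)) (λ.0)
  step 3: (λ.0) (λ.λ.λ.λ.1)
  step 4: λ.λ.λ.λ.1

Answer: SAME — A ⇓ λ.λ.λ.λ.1, B ⇓ λ.λ.λ.λ.1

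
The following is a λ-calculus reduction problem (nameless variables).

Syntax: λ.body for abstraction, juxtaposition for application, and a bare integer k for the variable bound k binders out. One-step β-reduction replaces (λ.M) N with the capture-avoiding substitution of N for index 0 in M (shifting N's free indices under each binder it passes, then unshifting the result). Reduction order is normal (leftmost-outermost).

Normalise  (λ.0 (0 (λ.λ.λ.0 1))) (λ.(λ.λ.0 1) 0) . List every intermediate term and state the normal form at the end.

Answer: normal form = λ.0 (λ.0 (λ.λ.λ.0 1))  (in 5 steps)

Working:
  start: (λ.0 (0 (λ.λ.λ.0 1))) (λ.(λ.λ.0 1) 0)
  →1  (λ.(λ.λ.0 1) 0) ((λ.(λ.λ.0 1) 0) (λ.λ.λ.0 1))
  →2  (λ.λ.0 1) ((λ.(λ.λ.0 1) 0) (λ.λ.λ.0 1))
  →3  λ.0 ((λ.(λ.λ.0 1) 0) (λ.λ.λ.0 1))
  →4  λ.0 ((λ.λ.0 1) (λ.λ.λ.0 1))
  →5  λ.0 (λ.0 (λ.λ.λ.0 1))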